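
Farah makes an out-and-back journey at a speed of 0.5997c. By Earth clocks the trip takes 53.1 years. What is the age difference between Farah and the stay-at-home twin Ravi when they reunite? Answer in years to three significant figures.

Δt − τ = 10.6 years

γ = 1/√(1 − 0.5997²) = 1/√0.6404 = 1.250
Farah's elapsed proper time: τ = 53.1/1.250 = 42.49 years.
Age gap = Δt − τ = 53.1 − 42.49 years.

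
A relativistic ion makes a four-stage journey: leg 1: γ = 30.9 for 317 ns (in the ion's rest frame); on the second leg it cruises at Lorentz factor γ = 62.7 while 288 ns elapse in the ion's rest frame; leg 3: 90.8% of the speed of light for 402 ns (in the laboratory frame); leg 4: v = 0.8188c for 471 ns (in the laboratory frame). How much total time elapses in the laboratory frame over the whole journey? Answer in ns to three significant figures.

Leg 1: γ = 30.9; Δt_1 = 30.90 × 317 = 9795 ns.
Leg 2: γ = 62.7; Δt_2 = 62.70 × 288 = 1.806×10⁴ ns.
Leg 3: 402 ns is already measured in the laboratory frame.
Leg 4: 471 ns is already measured in the laboratory frame.
Total: 9795 + 1.806×10⁴ + 402.0 + 471.0 ns.

Δt = 2.87×10⁴ ns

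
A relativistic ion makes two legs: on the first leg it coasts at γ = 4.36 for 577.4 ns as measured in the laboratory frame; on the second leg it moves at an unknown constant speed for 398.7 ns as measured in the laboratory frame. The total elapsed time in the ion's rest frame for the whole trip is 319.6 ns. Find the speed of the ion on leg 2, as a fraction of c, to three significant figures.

Leg 1: γ = 4.36; τ_1 = 577.4/4.360 = 132.4 ns.
Leg 2: speed unknown; τ_2 = 398.7/γ_2.
Total proper time: 132.4 + τ_2 = 319.6, so τ_2 = 319.6 − 132.4 = 187.2 ns.
γ_2 = 398.7/187.2 = 2.130; β = √(1 − 1/γ²) = √0.7796.

β = 0.883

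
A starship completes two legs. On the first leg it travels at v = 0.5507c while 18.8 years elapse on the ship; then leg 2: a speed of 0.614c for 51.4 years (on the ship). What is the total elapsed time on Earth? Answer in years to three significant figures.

Δt = 87.6 years

Leg 1: γ = 1/√(1 − 0.5507²) = 1/√0.6967 = 1.198; Δt_1 = 1.198 × 18.8 = 22.52 years.
Leg 2: γ = 1/√(1 − 0.614²) = 1/√0.6230 = 1.267; Δt_2 = 1.267 × 51.4 = 65.12 years.
Total: 22.52 + 65.12 years.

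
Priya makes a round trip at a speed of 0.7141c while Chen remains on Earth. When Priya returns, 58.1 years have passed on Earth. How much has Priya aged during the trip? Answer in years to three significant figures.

τ = 40.7 years

γ = 1/√(1 − 0.7141²) = 1/√0.4901 = 1.428
Priya's clock measures proper time along the trip: τ = Δt/γ = 58.1/1.428 years.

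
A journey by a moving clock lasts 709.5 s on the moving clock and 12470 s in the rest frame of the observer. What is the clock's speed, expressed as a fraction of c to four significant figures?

The proper time is measured on the moving clock (both events occur at the clock's location); Δt is measured in the rest frame of the observer. γ = Δt/τ = 12470/709.5 = 17.58.
β = √(1 − 1/γ²) = √(1 − 0.003237) = √0.9968

β = 0.9984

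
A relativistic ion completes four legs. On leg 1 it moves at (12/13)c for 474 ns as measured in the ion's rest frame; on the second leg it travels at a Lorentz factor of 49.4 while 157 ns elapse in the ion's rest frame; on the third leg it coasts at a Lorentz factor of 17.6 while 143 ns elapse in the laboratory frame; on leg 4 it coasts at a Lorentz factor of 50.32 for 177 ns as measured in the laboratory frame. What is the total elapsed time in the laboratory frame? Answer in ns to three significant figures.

Leg 1: γ = 1/√(1 − (12/13)²) = 13/5 = 2.600; Δt_1 = 2.600 × 474 = 1232 ns.
Leg 2: γ = 49.4; Δt_2 = 49.40 × 157 = 7756 ns.
Leg 3: 143 ns is already measured in the laboratory frame.
Leg 4: 177 ns is already measured in the laboratory frame.
Total: 1232 + 7756 + 143.0 + 177.0 ns.

Δt = 9310 ns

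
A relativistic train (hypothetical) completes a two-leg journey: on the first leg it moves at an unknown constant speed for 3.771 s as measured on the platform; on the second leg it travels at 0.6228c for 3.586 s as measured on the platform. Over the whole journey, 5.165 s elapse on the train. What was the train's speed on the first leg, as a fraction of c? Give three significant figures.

β = 0.780

Leg 1: speed unknown; τ_1 = 3.771/γ_1.
Leg 2: γ = 1/√(1 − 0.6228²) = 1/√0.6121 = 1.278; τ_2 = 3.586/1.278 = 2.806 s.
Total proper time: τ_1 + 2.806 = 5.165, so τ_1 = 5.165 − 2.806 = 2.359 s.
γ_1 = 3.771/2.359 = 1.598; β = √(1 − 1/γ²) = √0.6085.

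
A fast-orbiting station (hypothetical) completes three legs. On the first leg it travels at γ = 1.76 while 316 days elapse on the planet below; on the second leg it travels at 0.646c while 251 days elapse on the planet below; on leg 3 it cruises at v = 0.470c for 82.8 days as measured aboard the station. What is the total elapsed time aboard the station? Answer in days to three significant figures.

Leg 1: γ = 1.76; τ_1 = 316/1.760 = 179.5 days.
Leg 2: γ = 1/√(1 − 0.646²) = 1/√0.5827 = 1.310; τ_2 = 251/1.310 = 191.6 days.
Leg 3: 82.8 days is already measured aboard the station.
Total: 179.5 + 191.6 + 82.80 days.

τ = 454 days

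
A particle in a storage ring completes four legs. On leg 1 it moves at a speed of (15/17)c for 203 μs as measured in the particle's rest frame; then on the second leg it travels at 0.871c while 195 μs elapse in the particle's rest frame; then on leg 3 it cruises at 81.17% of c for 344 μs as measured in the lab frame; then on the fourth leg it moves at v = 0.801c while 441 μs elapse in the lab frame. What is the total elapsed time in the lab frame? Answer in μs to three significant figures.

Leg 1: γ = 1/√(1 − (15/17)²) = 17/8 = 2.125; Δt_1 = 2.125 × 203 = 431.4 μs.
Leg 2: γ = 1/√(1 − 0.871²) = 1/√0.2414 = 2.035; Δt_2 = 2.035 × 195 = 396.9 μs.
Leg 3: 344 μs is already measured in the lab frame.
Leg 4: 441 μs is already measured in the lab frame.
Total: 431.4 + 396.9 + 344.0 + 441.0 μs.

Δt = 1610 μs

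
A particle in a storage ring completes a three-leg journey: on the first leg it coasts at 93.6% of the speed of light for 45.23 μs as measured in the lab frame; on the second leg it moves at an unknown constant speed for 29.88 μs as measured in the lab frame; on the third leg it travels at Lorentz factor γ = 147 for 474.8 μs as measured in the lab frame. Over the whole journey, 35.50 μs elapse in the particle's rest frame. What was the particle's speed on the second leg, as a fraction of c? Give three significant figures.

Leg 1: β = 0.936; γ = 1/√(1 − 0.936²) = 1/√0.1239 = 2.841; τ_1 = 45.23/2.841 = 15.92 μs.
Leg 2: speed unknown; τ_2 = 29.88/γ_2.
Leg 3: γ = 147; τ_3 = 474.8/147.0 = 3.230 μs.
Total proper time: 15.92 + τ_2 + 3.230 = 35.50, so τ_2 = 35.50 − 19.15 = 16.35 μs.
γ_2 = 29.88/16.35 = 1.828; β = √(1 − 1/γ²) = √0.7006.

β = 0.837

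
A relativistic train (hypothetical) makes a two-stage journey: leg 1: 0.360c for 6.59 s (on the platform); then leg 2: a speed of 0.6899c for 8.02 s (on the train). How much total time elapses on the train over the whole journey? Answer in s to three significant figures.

τ = 14.2 s

Leg 1: γ = 1/√(1 − 0.360²) = 1/√0.8704 = 1.072; τ_1 = 6.59/1.072 = 6.148 s.
Leg 2: 8.02 s is already measured on the train.
Total: 6.148 + 8.020 s.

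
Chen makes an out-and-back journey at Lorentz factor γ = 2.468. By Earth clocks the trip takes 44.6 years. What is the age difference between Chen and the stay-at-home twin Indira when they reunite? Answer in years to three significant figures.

γ = 2.468
Chen's elapsed proper time: τ = 44.6/2.468 = 18.07 years.
Age gap = Δt − τ = 44.6 − 18.07 years.

Δt − τ = 26.5 years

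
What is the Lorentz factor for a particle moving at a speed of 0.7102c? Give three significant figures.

γ = 1.42

γ = 1/√(1 − 0.7102²) = 1/√0.4956 = 1.420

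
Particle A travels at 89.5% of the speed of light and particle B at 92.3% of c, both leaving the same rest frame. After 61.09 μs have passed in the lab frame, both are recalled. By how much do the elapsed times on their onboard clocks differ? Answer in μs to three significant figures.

|τ_A − τ_B| = 3.74 μs

A: β = 0.895; γ = 1/√(1 − 0.895²) = 1/√0.1990 = 2.242; τ_A = 61.09/2.242 = 27.25 μs.
B: β = 0.923; γ = 1/√(1 − 0.923²) = 1/√0.1481 = 2.599; τ_B = 61.09/2.599 = 23.51 μs.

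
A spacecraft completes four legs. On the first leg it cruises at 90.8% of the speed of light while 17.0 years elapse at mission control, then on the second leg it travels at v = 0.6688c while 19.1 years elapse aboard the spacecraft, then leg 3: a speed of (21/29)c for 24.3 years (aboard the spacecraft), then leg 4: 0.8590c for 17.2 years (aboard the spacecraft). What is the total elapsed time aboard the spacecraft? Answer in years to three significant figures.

τ = 67.7 years

Leg 1: β = 0.908; γ = 1/√(1 − 0.908²) = 1/√0.1755 = 2.387; τ_1 = 17.0/2.387 = 7.122 years.
Leg 2: 19.1 years is already measured aboard the spacecraft.
Leg 3: 24.3 years is already measured aboard the spacecraft.
Leg 4: 17.2 years is already measured aboard the spacecraft.
Total: 7.122 + 19.10 + 24.30 + 17.20 years.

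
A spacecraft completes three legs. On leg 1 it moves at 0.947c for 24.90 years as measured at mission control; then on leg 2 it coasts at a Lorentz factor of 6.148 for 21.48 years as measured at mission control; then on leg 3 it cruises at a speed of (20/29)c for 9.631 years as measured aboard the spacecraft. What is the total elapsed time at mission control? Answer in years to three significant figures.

Δt = 59.7 years

Leg 1: 24.90 years is already measured at mission control.
Leg 2: 21.48 years is already measured at mission control.
Leg 3: γ = 1/√(1 − (20/29)²) = 29/21 ≈ 1.381; Δt_3 = 1.381 × 9.631 = 13.30 years.
Total: 24.90 + 21.48 + 13.30 years.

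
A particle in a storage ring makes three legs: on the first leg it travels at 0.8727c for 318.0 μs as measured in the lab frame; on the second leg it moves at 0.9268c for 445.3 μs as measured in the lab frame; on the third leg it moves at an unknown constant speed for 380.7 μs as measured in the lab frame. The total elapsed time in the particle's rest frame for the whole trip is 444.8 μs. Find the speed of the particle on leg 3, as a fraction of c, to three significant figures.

Leg 1: γ = 1/√(1 − 0.8727²) = 1/√0.2384 = 2.048; τ_1 = 318.0/2.048 = 155.3 μs.
Leg 2: γ = 1/√(1 − 0.9268²) = 1/√0.1410 = 2.663; τ_2 = 445.3/2.663 = 167.2 μs.
Leg 3: speed unknown; τ_3 = 380.7/γ_3.
Total proper time: 155.3 + 167.2 + τ_3 = 444.8, so τ_3 = 444.8 − 322.5 = 122.3 μs.
γ_3 = 380.7/122.3 = 3.113; β = √(1 − 1/γ²) = √0.8968.

β = 0.947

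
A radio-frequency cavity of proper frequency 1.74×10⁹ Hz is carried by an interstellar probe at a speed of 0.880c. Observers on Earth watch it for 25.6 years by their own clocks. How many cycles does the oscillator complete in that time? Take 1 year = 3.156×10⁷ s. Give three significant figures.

N = 6.68×10¹⁷

γ = 1/√(1 − 0.880²) = 1/√0.2256 = 2.105
During 25.6 years of lab time, the oscillator's proper time advances by τ = Δt/γ = 25.6/2.105 = 12.16 years = 3.837×10⁸ s.
N = f × τ = 1.74×10⁹ × 3.837×10⁸ = 6.677×10¹⁷.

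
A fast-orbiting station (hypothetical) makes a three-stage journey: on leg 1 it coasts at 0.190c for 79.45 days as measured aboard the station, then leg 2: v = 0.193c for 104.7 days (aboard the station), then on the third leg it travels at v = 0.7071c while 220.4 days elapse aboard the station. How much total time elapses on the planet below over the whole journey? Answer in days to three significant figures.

Leg 1: γ = 1/√(1 − 0.190²) = 1/√0.9639 = 1.019; Δt_1 = 1.019 × 79.45 = 80.92 days.
Leg 2: γ = 1/√(1 − 0.193²) = 1/√0.9628 = 1.019; Δt_2 = 1.019 × 104.7 = 106.7 days.
Leg 3: γ = 1/√(1 − 0.7071²) = 1/√0.5000 = 1.414; Δt_3 = 1.414 × 220.4 = 311.7 days.
Total: 80.92 + 106.7 + 311.7 days.

Δt = 499 days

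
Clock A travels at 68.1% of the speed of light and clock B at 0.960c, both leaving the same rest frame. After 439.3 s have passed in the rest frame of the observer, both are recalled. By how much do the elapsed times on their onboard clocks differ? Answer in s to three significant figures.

|τ_A − τ_B| = 199 s

A: β = 0.681; γ = 1/√(1 − 0.681²) = 1/√0.5362 = 1.366; τ_A = 439.3/1.366 = 321.7 s.
B: γ = 1/√(1 − 0.960²) = 25/7 ≈ 3.571; τ_B = 439.3/3.571 = 123.0 s.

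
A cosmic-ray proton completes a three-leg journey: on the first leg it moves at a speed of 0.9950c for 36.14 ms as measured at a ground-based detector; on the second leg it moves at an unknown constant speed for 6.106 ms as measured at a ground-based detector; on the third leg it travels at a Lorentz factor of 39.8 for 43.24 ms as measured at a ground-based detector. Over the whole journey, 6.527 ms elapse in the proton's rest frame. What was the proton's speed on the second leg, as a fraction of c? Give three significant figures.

Leg 1: γ = 1/√(1 − 0.9950²) = 1/√0.009975 = 10.01; τ_1 = 36.14/10.01 = 3.609 ms.
Leg 2: speed unknown; τ_2 = 6.106/γ_2.
Leg 3: γ = 39.8; τ_3 = 43.24/39.80 = 1.086 ms.
Total proper time: 3.609 + τ_2 + 1.086 = 6.527, so τ_2 = 6.527 − 4.696 = 1.831 ms.
γ_2 = 6.106/1.831 = 3.335; β = √(1 − 1/γ²) = √0.9101.

β = 0.954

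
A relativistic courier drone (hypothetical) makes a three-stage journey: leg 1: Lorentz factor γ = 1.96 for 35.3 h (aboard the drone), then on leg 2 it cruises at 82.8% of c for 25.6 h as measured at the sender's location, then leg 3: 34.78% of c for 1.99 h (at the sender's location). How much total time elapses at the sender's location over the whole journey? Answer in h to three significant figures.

Δt = 96.8 h

Leg 1: γ = 1.96; Δt_1 = 1.960 × 35.3 = 69.19 h.
Leg 2: 25.6 h is already measured at the sender's location.
Leg 3: 1.99 h is already measured at the sender's location.
Total: 69.19 + 25.60 + 1.990 h.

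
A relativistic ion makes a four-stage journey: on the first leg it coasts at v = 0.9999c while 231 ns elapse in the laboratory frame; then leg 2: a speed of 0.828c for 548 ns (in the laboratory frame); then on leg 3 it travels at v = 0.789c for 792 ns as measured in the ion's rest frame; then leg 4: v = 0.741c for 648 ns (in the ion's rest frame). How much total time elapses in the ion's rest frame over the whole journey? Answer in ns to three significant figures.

τ = 1750 ns

Leg 1: γ = 1/√(1 − 0.9999²) = 1/√2.000×10⁻⁴ = 70.71; τ_1 = 231/70.71 = 3.267 ns.
Leg 2: γ = 1/√(1 − 0.828²) = 1/√0.3144 = 1.783; τ_2 = 548/1.783 = 307.3 ns.
Leg 3: 792 ns is already measured in the ion's rest frame.
Leg 4: 648 ns is already measured in the ion's rest frame.
Total: 3.267 + 307.3 + 792.0 + 648.0 ns.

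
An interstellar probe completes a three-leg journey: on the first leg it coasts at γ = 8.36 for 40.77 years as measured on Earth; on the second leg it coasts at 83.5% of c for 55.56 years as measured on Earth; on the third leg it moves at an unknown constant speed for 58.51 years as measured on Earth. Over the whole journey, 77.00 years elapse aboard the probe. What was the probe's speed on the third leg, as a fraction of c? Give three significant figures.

β = 0.704

Leg 1: γ = 8.36; τ_1 = 40.77/8.360 = 4.877 years.
Leg 2: β = 0.835; γ = 1/√(1 − 0.835²) = 1/√0.3028 = 1.817; τ_2 = 55.56/1.817 = 30.57 years.
Leg 3: speed unknown; τ_3 = 58.51/γ_3.
Total proper time: 4.877 + 30.57 + τ_3 = 77.00, so τ_3 = 77.00 − 35.45 = 41.55 years.
γ_3 = 58.51/41.55 = 1.408; β = √(1 − 1/γ²) = √0.4957.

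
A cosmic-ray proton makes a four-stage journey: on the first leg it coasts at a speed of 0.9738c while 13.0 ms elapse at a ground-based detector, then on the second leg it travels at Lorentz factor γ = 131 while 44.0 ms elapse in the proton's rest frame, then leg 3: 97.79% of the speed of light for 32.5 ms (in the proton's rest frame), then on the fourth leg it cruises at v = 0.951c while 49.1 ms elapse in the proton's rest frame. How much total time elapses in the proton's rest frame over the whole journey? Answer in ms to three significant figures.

Leg 1: γ = 1/√(1 − 0.9738²) = 1/√0.05171 = 4.397; τ_1 = 13.0/4.397 = 2.956 ms.
Leg 2: 44.0 ms is already measured in the proton's rest frame.
Leg 3: 32.5 ms is already measured in the proton's rest frame.
Leg 4: 49.1 ms is already measured in the proton's rest frame.
Total: 2.956 + 44.00 + 32.50 + 49.10 ms.

τ = 129 ms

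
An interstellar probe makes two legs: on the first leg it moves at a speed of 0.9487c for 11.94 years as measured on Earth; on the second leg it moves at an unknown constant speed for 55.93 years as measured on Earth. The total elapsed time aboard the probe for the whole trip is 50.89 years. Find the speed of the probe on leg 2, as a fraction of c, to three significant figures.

Leg 1: γ = 1/√(1 − 0.9487²) = 1/√0.09997 = 3.163; τ_1 = 11.94/3.163 = 3.775 years.
Leg 2: speed unknown; τ_2 = 55.93/γ_2.
Total proper time: 3.775 + τ_2 = 50.89, so τ_2 = 50.89 − 3.775 = 47.11 years.
γ_2 = 55.93/47.11 = 1.187; β = √(1 − 1/γ²) = √0.2904.

β = 0.539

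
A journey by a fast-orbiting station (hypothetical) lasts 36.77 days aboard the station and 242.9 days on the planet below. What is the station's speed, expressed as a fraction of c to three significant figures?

The proper time is measured aboard the station (both events occur at the station's location); Δt is measured on the planet below. γ = Δt/τ = 242.9/36.77 = 6.606.
β = √(1 − 1/γ²) = √(1 − 0.02292) = √0.9771

β = 0.988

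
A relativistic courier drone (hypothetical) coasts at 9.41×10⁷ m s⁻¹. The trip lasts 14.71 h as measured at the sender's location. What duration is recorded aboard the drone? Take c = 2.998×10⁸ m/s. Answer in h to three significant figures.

β = 9.41×10⁷/2.998×10⁸ = 0.3139; γ = 1/√(1 − 0.3139²) = 1.053
The interval measured at the sender's location is the dilated one; the clock aboard the drone measures the proper time τ = Δt/γ = 14.71/1.053 h.

τ = 14.0 h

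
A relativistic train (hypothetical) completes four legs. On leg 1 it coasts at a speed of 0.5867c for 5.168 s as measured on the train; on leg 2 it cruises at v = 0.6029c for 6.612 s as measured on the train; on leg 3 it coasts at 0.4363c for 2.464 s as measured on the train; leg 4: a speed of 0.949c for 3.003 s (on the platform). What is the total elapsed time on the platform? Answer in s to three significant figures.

Leg 1: γ = 1/√(1 − 0.5867²) = 1/√0.6558 = 1.235; Δt_1 = 1.235 × 5.168 = 6.382 s.
Leg 2: γ = 1/√(1 − 0.6029²) = 1/√0.6365 = 1.253; Δt_2 = 1.253 × 6.612 = 8.288 s.
Leg 3: γ = 1/√(1 − 0.4363²) = 1/√0.8096 = 1.111; Δt_3 = 1.111 × 2.464 = 2.738 s.
Leg 4: 3.003 s is already measured on the platform.
Total: 6.382 + 8.288 + 2.738 + 3.003 s.

Δt = 20.4 s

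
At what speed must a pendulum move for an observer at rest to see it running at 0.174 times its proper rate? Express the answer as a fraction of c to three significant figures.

Rate ratio = 1/γ, so γ = 1/0.174 = 5.747.
β = √(1 − 1/γ²) = √(1 − 0.174²) = √0.9697

β = 0.985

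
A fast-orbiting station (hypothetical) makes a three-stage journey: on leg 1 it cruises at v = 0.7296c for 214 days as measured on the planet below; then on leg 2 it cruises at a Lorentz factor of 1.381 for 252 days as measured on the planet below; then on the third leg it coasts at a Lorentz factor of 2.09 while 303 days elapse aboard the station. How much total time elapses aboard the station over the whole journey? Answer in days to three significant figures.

Leg 1: γ = 1/√(1 − 0.7296²) = 1/√0.4677 = 1.462; τ_1 = 214/1.462 = 146.3 days.
Leg 2: γ = 1.381; τ_2 = 252/1.381 = 182.5 days.
Leg 3: 303 days is already measured aboard the station.
Total: 146.3 + 182.5 + 303.0 days.

τ = 632 days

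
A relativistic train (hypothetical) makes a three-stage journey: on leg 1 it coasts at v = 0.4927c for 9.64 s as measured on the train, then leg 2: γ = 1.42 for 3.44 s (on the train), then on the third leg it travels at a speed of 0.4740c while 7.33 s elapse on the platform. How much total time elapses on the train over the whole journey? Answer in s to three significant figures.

τ = 19.5 s

Leg 1: 9.64 s is already measured on the train.
Leg 2: 3.44 s is already measured on the train.
Leg 3: γ = 1/√(1 − 0.4740²) = 1/√0.7753 = 1.136; τ_3 = 7.33/1.136 = 6.454 s.
Total: 9.640 + 3.440 + 6.454 s.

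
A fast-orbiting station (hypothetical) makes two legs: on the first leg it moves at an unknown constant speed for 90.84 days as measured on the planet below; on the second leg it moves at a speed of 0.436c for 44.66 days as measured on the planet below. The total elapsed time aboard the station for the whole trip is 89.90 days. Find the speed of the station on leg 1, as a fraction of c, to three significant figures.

Leg 1: speed unknown; τ_1 = 90.84/γ_1.
Leg 2: γ = 1/√(1 − 0.436²) = 1/√0.8099 = 1.111; τ_2 = 44.66/1.111 = 40.19 days.
Total proper time: τ_1 + 40.19 = 89.90, so τ_1 = 89.90 − 40.19 = 49.71 days.
γ_1 = 90.84/49.71 = 1.827; β = √(1 − 1/γ²) = √0.7006.

β = 0.837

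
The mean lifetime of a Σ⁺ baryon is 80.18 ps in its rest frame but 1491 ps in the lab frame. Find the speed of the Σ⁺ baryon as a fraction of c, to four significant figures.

γ = Δt/τ₀ = 1491/80.18 = 18.60
β = √(1 − 1/γ²) = √(1 − 0.002892) = √0.9971

β = 0.9986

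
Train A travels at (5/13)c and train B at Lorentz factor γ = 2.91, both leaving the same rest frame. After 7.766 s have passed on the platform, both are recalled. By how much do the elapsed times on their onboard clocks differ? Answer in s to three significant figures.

A: γ = 1/√(1 − (5/13)²) = 13/12 ≈ 1.083; τ_A = 7.766/1.083 = 7.169 s.
B: γ = 2.91; τ_B = 7.766/2.910 = 2.669 s.

|τ_A − τ_B| = 4.50 s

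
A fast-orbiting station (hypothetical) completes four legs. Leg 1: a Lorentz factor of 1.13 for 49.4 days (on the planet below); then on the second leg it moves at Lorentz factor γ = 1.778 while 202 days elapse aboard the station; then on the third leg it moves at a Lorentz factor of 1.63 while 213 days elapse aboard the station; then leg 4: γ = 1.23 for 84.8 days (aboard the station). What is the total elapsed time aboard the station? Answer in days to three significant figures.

Leg 1: γ = 1.13; τ_1 = 49.4/1.130 = 43.72 days.
Leg 2: 202 days is already measured aboard the station.
Leg 3: 213 days is already measured aboard the station.
Leg 4: 84.8 days is already measured aboard the station.
Total: 43.72 + 202.0 + 213.0 + 84.80 days.

τ = 544 days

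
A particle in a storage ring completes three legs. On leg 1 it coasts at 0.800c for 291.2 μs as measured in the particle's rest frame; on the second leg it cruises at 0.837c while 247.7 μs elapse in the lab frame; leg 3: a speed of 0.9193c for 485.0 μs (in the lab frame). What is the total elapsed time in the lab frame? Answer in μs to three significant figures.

Leg 1: γ = 1/√(1 − 0.800²) = 5/3 ≈ 1.667; Δt_1 = 1.667 × 291.2 = 485.3 μs.
Leg 2: 247.7 μs is already measured in the lab frame.
Leg 3: 485.0 μs is already measured in the lab frame.
Total: 485.3 + 247.7 + 485.0 μs.

Δt = 1220 μs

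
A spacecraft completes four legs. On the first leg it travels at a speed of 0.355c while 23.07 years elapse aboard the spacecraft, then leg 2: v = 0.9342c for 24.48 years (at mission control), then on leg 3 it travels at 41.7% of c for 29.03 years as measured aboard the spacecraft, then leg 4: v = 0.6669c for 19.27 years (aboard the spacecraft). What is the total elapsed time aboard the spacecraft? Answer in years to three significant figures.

Leg 1: 23.07 years is already measured aboard the spacecraft.
Leg 2: γ = 1/√(1 − 0.9342²) = 1/√0.1273 = 2.803; τ_2 = 24.48/2.803 = 8.733 years.
Leg 3: 29.03 years is already measured aboard the spacecraft.
Leg 4: 19.27 years is already measured aboard the spacecraft.
Total: 23.07 + 8.733 + 29.03 + 19.27 years.

τ = 80.1 years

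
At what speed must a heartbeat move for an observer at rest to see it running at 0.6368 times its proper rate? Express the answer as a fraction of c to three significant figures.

β = 0.771

Rate ratio = 1/γ, so γ = 1/0.6368 = 1.570.
β = √(1 − 1/γ²) = √(1 − 0.6368²) = √0.5945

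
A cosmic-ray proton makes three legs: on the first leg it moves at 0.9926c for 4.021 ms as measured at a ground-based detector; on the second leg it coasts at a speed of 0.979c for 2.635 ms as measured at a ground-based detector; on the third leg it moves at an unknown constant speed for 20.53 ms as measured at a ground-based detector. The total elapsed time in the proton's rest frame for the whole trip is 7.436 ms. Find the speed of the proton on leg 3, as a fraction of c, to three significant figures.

β = 0.950

Leg 1: γ = 1/√(1 − 0.9926²) = 1/√0.01475 = 8.235; τ_1 = 4.021/8.235 = 0.4883 ms.
Leg 2: γ = 1/√(1 − 0.979²) = 1/√0.04156 = 4.905; τ_2 = 2.635/4.905 = 0.5372 ms.
Leg 3: speed unknown; τ_3 = 20.53/γ_3.
Total proper time: 0.4883 + 0.5372 + τ_3 = 7.436, so τ_3 = 7.436 − 1.025 = 6.411 ms.
γ_3 = 20.53/6.411 = 3.203; β = √(1 − 1/γ²) = √0.9025.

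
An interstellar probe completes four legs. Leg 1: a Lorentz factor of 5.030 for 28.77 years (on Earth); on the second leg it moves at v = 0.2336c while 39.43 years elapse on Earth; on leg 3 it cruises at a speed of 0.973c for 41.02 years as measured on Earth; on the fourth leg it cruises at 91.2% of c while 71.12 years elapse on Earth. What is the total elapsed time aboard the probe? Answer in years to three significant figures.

Leg 1: γ = 5.030; τ_1 = 28.77/5.030 = 5.720 years.
Leg 2: γ = 1/√(1 − 0.2336²) = 1/√0.9454 = 1.028; τ_2 = 39.43/1.028 = 38.34 years.
Leg 3: γ = 1/√(1 − 0.973²) = 1/√0.05327 = 4.333; τ_3 = 41.02/4.333 = 9.468 years.
Leg 4: β = 0.912; γ = 1/√(1 − 0.912²) = 1/√0.1683 = 2.438; τ_4 = 71.12/2.438 = 29.17 years.
Total: 5.720 + 38.34 + 9.468 + 29.17 years.

τ = 82.7 years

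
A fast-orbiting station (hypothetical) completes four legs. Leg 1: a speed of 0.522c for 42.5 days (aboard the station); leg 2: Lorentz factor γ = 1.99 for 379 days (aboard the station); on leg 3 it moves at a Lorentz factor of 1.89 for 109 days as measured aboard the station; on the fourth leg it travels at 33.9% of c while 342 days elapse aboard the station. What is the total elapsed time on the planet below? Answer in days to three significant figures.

Δt = 1370 days

Leg 1: γ = 1/√(1 − 0.522²) = 1/√0.7275 = 1.172; Δt_1 = 1.172 × 42.5 = 49.83 days.
Leg 2: γ = 1.99; Δt_2 = 1.990 × 379 = 754.2 days.
Leg 3: γ = 1.89; Δt_3 = 1.890 × 109 = 206.0 days.
Leg 4: β = 0.339; γ = 1/√(1 − 0.339²) = 1/√0.8851 = 1.063; Δt_4 = 1.063 × 342 = 363.5 days.
Total: 49.83 + 754.2 + 206.0 + 363.5 days.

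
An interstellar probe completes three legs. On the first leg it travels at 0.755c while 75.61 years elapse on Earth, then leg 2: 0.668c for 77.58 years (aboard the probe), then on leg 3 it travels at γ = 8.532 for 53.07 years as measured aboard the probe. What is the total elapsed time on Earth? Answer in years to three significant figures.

Leg 1: 75.61 years is already measured on Earth.
Leg 2: γ = 1/√(1 − 0.668²) = 1/√0.5538 = 1.344; Δt_2 = 1.344 × 77.58 = 104.3 years.
Leg 3: γ = 8.532; Δt_3 = 8.532 × 53.07 = 452.8 years.
Total: 75.61 + 104.3 + 452.8 years.

Δt = 633 years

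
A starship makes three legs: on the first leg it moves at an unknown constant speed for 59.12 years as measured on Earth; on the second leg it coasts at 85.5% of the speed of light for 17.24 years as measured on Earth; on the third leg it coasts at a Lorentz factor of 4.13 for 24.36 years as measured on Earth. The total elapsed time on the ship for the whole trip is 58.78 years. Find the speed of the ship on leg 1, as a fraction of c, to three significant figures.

β = 0.669

Leg 1: speed unknown; τ_1 = 59.12/γ_1.
Leg 2: β = 0.855; γ = 1/√(1 − 0.855²) = 1/√0.2690 = 1.928; τ_2 = 17.24/1.928 = 8.941 years.
Leg 3: γ = 4.13; τ_3 = 24.36/4.130 = 5.898 years.
Total proper time: τ_1 + 8.941 + 5.898 = 58.78, so τ_1 = 58.78 − 14.84 = 43.94 years.
γ_1 = 59.12/43.94 = 1.345; β = √(1 − 1/γ²) = √0.4476.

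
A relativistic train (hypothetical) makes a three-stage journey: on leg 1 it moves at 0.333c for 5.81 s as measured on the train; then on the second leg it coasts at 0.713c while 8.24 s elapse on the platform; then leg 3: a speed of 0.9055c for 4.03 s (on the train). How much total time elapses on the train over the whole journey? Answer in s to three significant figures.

Leg 1: 5.81 s is already measured on the train.
Leg 2: γ = 1/√(1 − 0.713²) = 1/√0.4916 = 1.426; τ_2 = 8.24/1.426 = 5.778 s.
Leg 3: 4.03 s is already measured on the train.
Total: 5.810 + 5.778 + 4.030 s.

τ = 15.6 s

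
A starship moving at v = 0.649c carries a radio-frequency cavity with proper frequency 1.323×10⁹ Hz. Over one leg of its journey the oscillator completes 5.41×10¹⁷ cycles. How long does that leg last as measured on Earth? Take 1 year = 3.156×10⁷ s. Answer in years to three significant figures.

Δt = 17.0 years

γ = 1/√(1 − 0.649²) = 1/√0.5788 = 1.314
Proper time for N cycles: τ = N/f = 5.41×10¹⁷/(1.323×10⁹) = 4.089×10⁸ s = 12.96 years.
Lab-frame duration Δt = γτ = 1.314 × 12.96 = 17.03 years.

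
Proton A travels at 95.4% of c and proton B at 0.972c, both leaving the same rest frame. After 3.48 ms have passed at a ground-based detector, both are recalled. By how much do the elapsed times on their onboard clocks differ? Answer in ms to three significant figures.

A: β = 0.954; γ = 1/√(1 − 0.954²) = 1/√0.08988 = 3.335; τ_A = 3.48/3.335 = 1.043 ms.
B: γ = 1/√(1 − 0.972²) = 1/√0.05522 = 4.256; τ_B = 3.48/4.256 = 0.8177 ms.

|τ_A − τ_B| = 0.226 ms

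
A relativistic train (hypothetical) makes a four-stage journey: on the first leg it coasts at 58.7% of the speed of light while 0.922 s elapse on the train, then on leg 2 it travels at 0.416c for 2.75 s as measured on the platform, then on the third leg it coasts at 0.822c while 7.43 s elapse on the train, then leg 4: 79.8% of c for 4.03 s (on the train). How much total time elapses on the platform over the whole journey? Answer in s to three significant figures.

Leg 1: β = 0.587; γ = 1/√(1 − 0.587²) = 1/√0.6554 = 1.235; Δt_1 = 1.235 × 0.922 = 1.139 s.
Leg 2: 2.75 s is already measured on the platform.
Leg 3: γ = 1/√(1 − 0.822²) = 1/√0.3243 = 1.756; Δt_3 = 1.756 × 7.43 = 13.05 s.
Leg 4: β = 0.798; γ = 1/√(1 − 0.798²) = 1/√0.3632 = 1.659; Δt_4 = 1.659 × 4.03 = 6.687 s.
Total: 1.139 + 2.750 + 13.05 + 6.687 s.

Δt = 23.6 s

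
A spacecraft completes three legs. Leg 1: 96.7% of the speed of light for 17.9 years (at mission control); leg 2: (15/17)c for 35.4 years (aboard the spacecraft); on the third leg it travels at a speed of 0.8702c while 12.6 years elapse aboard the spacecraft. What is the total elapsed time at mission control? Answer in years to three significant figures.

Leg 1: 17.9 years is already measured at mission control.
Leg 2: γ = 1/√(1 − (15/17)²) = 17/8 = 2.125; Δt_2 = 2.125 × 35.4 = 75.22 years.
Leg 3: γ = 1/√(1 − 0.8702²) = 1/√0.2428 = 2.030; Δt_3 = 2.030 × 12.6 = 25.57 years.
Total: 17.90 + 75.22 + 25.57 years.

Δt = 119 years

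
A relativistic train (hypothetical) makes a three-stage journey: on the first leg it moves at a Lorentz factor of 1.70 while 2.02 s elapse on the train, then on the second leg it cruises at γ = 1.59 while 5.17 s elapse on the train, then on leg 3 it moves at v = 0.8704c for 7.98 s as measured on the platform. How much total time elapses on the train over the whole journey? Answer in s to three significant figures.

τ = 11.1 s

Leg 1: 2.02 s is already measured on the train.
Leg 2: 5.17 s is already measured on the train.
Leg 3: γ = 1/√(1 − 0.8704²) = 1/√0.2424 = 2.031; τ_3 = 7.98/2.031 = 3.929 s.
Total: 2.020 + 5.170 + 3.929 s.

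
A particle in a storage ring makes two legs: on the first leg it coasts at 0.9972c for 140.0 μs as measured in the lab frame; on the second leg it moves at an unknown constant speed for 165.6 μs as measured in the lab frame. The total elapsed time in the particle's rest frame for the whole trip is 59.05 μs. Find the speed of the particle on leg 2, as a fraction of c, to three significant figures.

Leg 1: γ = 1/√(1 − 0.9972²) = 1/√0.005592 = 13.37; τ_1 = 140.0/13.37 = 10.47 μs.
Leg 2: speed unknown; τ_2 = 165.6/γ_2.
Total proper time: 10.47 + τ_2 = 59.05, so τ_2 = 59.05 − 10.47 = 48.58 μs.
γ_2 = 165.6/48.58 = 3.409; β = √(1 − 1/γ²) = √0.9139.

β = 0.956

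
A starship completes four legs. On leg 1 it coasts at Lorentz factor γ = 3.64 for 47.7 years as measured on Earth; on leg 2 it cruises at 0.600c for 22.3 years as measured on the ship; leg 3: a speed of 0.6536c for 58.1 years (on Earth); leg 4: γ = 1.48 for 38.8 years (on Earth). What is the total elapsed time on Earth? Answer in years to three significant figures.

Δt = 172 years

Leg 1: 47.7 years is already measured on Earth.
Leg 2: γ = 1/√(1 − 0.600²) = 5/4 = 1.250; Δt_2 = 1.250 × 22.3 = 27.88 years.
Leg 3: 58.1 years is already measured on Earth.
Leg 4: 38.8 years is already measured on Earth.
Total: 47.70 + 27.88 + 58.10 + 38.80 years.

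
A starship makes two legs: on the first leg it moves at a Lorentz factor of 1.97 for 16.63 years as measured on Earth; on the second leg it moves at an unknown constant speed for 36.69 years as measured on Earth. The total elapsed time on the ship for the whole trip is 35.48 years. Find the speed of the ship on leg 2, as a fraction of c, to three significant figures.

β = 0.676

Leg 1: γ = 1.97; τ_1 = 16.63/1.970 = 8.442 years.
Leg 2: speed unknown; τ_2 = 36.69/γ_2.
Total proper time: 8.442 + τ_2 = 35.48, so τ_2 = 35.48 − 8.442 = 27.04 years.
γ_2 = 36.69/27.04 = 1.357; β = √(1 − 1/γ²) = √0.4569.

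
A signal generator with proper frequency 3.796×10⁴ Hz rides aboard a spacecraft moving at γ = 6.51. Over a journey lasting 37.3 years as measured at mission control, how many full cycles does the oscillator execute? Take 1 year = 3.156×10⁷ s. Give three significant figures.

γ = 6.51
The oscillator's own cycle count is N = f × τ where τ is the proper time aboard the spacecraft. τ = Δt/γ = 37.3/6.510 = 5.730 years = 1.808×10⁸ s.
N = 3.796×10⁴ × 1.808×10⁸ = 6.864×10¹².

N = 6.86×10¹²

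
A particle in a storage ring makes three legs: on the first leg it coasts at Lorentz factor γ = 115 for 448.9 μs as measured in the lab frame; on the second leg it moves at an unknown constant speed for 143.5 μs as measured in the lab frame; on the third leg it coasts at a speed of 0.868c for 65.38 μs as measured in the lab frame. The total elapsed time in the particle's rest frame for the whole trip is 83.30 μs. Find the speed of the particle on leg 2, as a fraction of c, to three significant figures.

Leg 1: γ = 115; τ_1 = 448.9/115.0 = 3.903 μs.
Leg 2: speed unknown; τ_2 = 143.5/γ_2.
Leg 3: γ = 1/√(1 − 0.868²) = 1/√0.2466 = 2.014; τ_3 = 65.38/2.014 = 32.47 μs.
Total proper time: 3.903 + τ_2 + 32.47 = 83.30, so τ_2 = 83.30 − 36.37 = 46.93 μs.
γ_2 = 143.5/46.93 = 3.058; β = √(1 − 1/γ²) = √0.8930.

β = 0.945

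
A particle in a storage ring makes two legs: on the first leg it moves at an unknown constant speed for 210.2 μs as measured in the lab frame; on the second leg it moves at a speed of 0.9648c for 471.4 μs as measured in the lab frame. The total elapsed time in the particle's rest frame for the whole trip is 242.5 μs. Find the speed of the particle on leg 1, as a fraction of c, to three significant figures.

β = 0.826

Leg 1: speed unknown; τ_1 = 210.2/γ_1.
Leg 2: γ = 1/√(1 − 0.9648²) = 1/√0.06916 = 3.803; τ_2 = 471.4/3.803 = 124.0 μs.
Total proper time: τ_1 + 124.0 = 242.5, so τ_1 = 242.5 − 124.0 = 118.5 μs.
γ_1 = 210.2/118.5 = 1.773; β = √(1 − 1/γ²) = √0.6820.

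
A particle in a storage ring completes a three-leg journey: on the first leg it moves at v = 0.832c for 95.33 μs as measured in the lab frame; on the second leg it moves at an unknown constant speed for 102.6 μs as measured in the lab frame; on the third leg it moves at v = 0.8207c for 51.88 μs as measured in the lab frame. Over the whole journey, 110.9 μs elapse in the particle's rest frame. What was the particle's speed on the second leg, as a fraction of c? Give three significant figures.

β = 0.961

Leg 1: γ = 1/√(1 − 0.832²) = 1/√0.3078 = 1.803; τ_1 = 95.33/1.803 = 52.89 μs.
Leg 2: speed unknown; τ_2 = 102.6/γ_2.
Leg 3: γ = 1/√(1 − 0.8207²) = 1/√0.3265 = 1.750; τ_3 = 51.88/1.750 = 29.64 μs.
Total proper time: 52.89 + τ_2 + 29.64 = 110.9, so τ_2 = 110.9 − 82.53 = 28.37 μs.
γ_2 = 102.6/28.37 = 3.616; β = √(1 − 1/γ²) = √0.9235.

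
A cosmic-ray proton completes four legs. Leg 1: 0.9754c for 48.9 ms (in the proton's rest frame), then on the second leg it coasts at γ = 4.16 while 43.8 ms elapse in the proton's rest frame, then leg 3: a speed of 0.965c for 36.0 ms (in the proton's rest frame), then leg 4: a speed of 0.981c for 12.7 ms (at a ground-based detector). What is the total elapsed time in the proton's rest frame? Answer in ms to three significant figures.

τ = 131 ms

Leg 1: 48.9 ms is already measured in the proton's rest frame.
Leg 2: 43.8 ms is already measured in the proton's rest frame.
Leg 3: 36.0 ms is already measured in the proton's rest frame.
Leg 4: γ = 1/√(1 − 0.981²) = 1/√0.03764 = 5.154; τ_4 = 12.7/5.154 = 2.464 ms.
Total: 48.90 + 43.80 + 36.00 + 2.464 ms.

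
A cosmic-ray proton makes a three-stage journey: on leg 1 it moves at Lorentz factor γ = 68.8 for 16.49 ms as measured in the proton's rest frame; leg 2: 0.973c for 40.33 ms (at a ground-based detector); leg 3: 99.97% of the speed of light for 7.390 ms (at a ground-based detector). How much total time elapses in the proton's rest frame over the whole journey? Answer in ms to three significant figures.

τ = 26.0 ms

Leg 1: 16.49 ms is already measured in the proton's rest frame.
Leg 2: γ = 1/√(1 − 0.973²) = 1/√0.05327 = 4.333; τ_2 = 40.33/4.333 = 9.308 ms.
Leg 3: β = 0.9997; γ = 1/√(1 − 0.9997²) = 1/√5.999×10⁻⁴ = 40.83; τ_3 = 7.390/40.83 = 0.1810 ms.
Total: 16.49 + 9.308 + 0.1810 ms.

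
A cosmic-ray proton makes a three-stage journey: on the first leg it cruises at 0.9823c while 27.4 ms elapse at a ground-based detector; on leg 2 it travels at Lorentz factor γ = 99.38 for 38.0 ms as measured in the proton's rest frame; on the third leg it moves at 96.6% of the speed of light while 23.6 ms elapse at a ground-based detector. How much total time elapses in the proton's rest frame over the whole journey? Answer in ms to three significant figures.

Leg 1: γ = 1/√(1 − 0.9823²) = 1/√0.03509 = 5.339; τ_1 = 27.4/5.339 = 5.132 ms.
Leg 2: 38.0 ms is already measured in the proton's rest frame.
Leg 3: β = 0.966; γ = 1/√(1 − 0.966²) = 1/√0.06684 = 3.868; τ_3 = 23.6/3.868 = 6.102 ms.
Total: 5.132 + 38.00 + 6.102 ms.

τ = 49.2 ms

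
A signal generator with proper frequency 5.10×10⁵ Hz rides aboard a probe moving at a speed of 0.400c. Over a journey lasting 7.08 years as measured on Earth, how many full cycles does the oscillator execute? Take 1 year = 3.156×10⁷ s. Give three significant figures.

N = 1.04×10¹⁴

γ = 1/√(1 − 0.400²) = 1/√0.8400 = 1.091
The oscillator's own cycle count is N = f × τ where τ is the proper time aboard the probe. τ = Δt/γ = 7.08/1.091 = 6.489 years = 2.048×10⁸ s.
N = 5.10×10⁵ × 2.048×10⁸ = 1.044×10¹⁴.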